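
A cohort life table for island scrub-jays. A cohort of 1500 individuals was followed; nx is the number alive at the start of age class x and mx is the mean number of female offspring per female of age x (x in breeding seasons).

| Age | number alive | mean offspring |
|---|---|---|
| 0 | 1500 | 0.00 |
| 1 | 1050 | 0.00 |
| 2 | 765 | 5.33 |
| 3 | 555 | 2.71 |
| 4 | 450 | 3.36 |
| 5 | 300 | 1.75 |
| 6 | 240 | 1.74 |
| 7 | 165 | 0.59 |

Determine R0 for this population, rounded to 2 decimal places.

lx = nx/n0 = nx/1500: 1, 0.7, 0.51, 0.37, 0.3, 0.2, 0.16, 0.11
lx·mx by age: 0, 0, 2.7183, 1.0027, 1.008, 0.35, 0.2784, 0.0649
R0 = Σ lx·mx = 5.4223 → 5.42

5.42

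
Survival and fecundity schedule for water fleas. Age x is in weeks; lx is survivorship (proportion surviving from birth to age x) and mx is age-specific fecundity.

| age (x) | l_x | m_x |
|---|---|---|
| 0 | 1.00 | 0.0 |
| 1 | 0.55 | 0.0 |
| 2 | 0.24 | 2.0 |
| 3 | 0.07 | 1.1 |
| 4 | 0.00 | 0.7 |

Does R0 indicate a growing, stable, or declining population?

R0 = Σ lx·mx = 0 + 0 + 0.48 + 0.077 + 0 = 0.557
R0 < 1, so the population is declining.

declining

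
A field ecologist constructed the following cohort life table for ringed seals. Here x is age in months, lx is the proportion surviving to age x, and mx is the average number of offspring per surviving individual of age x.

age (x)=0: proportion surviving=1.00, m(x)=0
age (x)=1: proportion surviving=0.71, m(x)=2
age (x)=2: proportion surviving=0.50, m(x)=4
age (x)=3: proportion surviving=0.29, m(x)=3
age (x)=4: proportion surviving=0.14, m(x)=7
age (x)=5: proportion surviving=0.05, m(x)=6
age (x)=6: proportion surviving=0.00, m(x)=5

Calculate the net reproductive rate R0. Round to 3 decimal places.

5.570

lx·mx by age: 0, 1.42, 2, 0.87, 0.98, 0.3, 0
R0 = Σ lx·mx = 5.57 → 5.570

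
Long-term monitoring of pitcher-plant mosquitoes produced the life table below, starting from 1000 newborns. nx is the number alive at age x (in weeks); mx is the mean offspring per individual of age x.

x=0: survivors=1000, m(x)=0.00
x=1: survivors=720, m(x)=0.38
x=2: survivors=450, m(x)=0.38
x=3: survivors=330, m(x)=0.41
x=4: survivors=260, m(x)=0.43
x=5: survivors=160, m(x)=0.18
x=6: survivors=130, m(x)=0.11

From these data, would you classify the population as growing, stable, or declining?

lx = nx/n0 = nx/1000: 1, 0.72, 0.45, 0.33, 0.26, 0.16, 0.13
R0 = Σ lx·mx = 0 + 0.2736 + 0.171 + 0.1353 + 0.1118 + 0.0288 + 0.0143 = 0.7348
R0 < 1, so the population is declining.

declining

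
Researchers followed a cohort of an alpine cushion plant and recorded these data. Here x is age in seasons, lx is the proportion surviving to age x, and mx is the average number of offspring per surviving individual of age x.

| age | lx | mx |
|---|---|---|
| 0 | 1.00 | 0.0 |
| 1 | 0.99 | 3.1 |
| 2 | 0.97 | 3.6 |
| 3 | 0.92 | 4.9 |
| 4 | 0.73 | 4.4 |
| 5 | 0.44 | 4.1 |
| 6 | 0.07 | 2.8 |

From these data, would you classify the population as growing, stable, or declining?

R0 = Σ lx·mx = 0 + 3.069 + 3.492 + 4.508 + 3.212 + 1.804 + 0.196 = 16.281
R0 > 1, so the population is growing.

growing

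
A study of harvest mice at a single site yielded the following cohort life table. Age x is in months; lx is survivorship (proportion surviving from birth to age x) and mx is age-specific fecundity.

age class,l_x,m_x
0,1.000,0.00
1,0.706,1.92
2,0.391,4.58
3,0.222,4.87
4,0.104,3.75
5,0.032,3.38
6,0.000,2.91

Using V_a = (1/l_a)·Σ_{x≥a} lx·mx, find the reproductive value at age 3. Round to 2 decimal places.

lx·mx for x ≥ 3: 1.08114, 0.39, 0.10816, 0 → sum = 1.5793
V_3 = 1.5793 / l_3 = 1.5793 / 0.222 = 7.113964… → 7.11

7.11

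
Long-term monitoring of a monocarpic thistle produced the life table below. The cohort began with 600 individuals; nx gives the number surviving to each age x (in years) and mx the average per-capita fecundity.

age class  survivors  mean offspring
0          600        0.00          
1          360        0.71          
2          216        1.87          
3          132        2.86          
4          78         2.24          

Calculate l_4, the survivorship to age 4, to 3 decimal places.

l_4 = n_4/n_0 = 78/600 = 0.13 → 0.130

0.130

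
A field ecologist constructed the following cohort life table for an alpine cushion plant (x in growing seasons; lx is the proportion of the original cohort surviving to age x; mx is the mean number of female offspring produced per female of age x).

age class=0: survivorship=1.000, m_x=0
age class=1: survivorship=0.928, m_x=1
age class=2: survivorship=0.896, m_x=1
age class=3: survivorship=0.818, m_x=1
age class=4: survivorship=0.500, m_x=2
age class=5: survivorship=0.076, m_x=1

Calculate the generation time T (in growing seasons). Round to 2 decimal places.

lx·mx: 0, 0.928, 0.896, 0.818, 1, 0.076 → R0 = 3.718
x·lx·mx: 0, 0.928, 1.792, 2.454, 4, 0.38 → Σ = 9.554
T = 9.554 / 3.718 = 2.569661… → 2.57

2.57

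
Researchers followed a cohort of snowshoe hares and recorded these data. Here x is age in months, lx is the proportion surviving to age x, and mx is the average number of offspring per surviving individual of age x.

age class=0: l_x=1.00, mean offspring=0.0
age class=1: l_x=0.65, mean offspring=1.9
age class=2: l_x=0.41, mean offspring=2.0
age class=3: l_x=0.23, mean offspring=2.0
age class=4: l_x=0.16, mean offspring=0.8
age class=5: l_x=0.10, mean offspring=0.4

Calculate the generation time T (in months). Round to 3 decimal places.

1.851

lx·mx: 0, 1.235, 0.82, 0.46, 0.128, 0.04 → R0 = 2.683
x·lx·mx: 0, 1.235, 1.64, 1.38, 0.512, 0.2 → Σ = 4.967
T = 4.967 / 2.683 = 1.851286… → 1.851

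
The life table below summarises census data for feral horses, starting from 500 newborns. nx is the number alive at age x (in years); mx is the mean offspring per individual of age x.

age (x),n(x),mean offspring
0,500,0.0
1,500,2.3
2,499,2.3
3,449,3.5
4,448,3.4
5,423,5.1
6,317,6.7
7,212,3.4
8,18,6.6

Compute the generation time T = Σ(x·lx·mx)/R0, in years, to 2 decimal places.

lx = nx/n0 = nx/500: 1, 1, 0.998, 0.898, 0.896, 0.846, 0.634, 0.424, 0.036
lx·mx: 0, 2.3, 2.2954, 3.143, 3.0464, 4.3146, 4.2478, 1.4416, 0.2376 → R0 = 21.0264
x·lx·mx: 0, 2.3, 4.5908, 9.429, 12.1856, 21.573, 25.4868, 10.0912, 1.9008 → Σ = 87.5572
T = 87.5572 / 21.0264 = 4.164156… → 4.16

4.16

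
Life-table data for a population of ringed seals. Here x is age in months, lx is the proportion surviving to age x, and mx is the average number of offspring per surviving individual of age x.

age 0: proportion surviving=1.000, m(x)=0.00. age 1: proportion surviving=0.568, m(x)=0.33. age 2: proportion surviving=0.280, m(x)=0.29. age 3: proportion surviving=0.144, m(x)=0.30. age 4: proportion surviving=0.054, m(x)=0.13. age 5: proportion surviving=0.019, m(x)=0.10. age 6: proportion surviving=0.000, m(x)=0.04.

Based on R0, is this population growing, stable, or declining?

declining

R0 = Σ lx·mx = 0 + 0.18744 + 0.0812 + 0.0432 + 0.00702 + 0.0019 + 0 = 0.32076
R0 < 1, so the population is declining.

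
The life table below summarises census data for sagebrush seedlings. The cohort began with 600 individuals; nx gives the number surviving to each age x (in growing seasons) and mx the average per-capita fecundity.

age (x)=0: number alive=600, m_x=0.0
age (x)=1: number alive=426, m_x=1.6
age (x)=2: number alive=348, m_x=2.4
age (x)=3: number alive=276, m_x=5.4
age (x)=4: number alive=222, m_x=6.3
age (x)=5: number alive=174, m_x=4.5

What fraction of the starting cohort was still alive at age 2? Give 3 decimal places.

l_2 = n_2/n_0 = 348/600 = 0.58 → 0.580

0.580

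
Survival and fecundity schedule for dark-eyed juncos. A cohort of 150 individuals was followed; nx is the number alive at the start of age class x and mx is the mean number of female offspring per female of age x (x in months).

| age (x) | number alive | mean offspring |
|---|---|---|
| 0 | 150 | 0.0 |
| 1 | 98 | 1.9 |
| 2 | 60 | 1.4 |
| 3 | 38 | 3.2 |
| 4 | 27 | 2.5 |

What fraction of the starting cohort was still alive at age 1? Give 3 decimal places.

l_1 = n_1/n_0 = 98/150 = 0.653333… → 0.653

0.653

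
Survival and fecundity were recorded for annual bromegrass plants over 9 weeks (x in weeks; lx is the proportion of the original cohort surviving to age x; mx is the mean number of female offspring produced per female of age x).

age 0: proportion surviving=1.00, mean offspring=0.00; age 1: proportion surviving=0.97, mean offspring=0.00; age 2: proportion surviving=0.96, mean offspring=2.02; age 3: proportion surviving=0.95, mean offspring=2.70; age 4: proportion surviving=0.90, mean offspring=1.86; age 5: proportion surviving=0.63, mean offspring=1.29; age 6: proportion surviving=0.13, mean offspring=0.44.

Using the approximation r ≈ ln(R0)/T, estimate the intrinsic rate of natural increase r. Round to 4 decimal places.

R0 = Σ lx·mx = 0 + 0 + 1.9392 + 2.565 + 1.674 + 0.8127 + 0.0572 = 7.0481
Σ x·lx·mx = 22.6761; T = 22.6761/7.0481 = 3.21734…
r ≈ ln(R0)/T = ln(7.0481)/3.21734… = 0.606949… → 0.6069

0.6069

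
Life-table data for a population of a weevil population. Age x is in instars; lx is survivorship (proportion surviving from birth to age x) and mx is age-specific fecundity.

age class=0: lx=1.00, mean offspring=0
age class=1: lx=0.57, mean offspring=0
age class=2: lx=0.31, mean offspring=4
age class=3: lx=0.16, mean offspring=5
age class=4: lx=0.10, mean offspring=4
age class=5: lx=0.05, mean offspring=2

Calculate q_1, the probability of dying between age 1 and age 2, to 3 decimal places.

q_1 = (l_1 − l_2) / l_1 = (0.57 − 0.31) / 0.57
     = 0.26 / 0.57 = 0.45614… → 0.456

0.456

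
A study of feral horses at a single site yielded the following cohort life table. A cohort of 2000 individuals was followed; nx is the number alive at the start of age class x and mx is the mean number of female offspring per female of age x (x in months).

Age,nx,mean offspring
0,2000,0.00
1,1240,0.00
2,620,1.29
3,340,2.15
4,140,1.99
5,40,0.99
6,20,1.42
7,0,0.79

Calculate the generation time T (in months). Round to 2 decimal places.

2.81

lx = nx/n0 = nx/2000: 1, 0.62, 0.31, 0.17, 0.07, 0.02, 0.01, 0
lx·mx: 0, 0, 0.3999, 0.3655, 0.1393, 0.0198, 0.0142, 0 → R0 = 0.9387
x·lx·mx: 0, 0, 0.7998, 1.0965, 0.5572, 0.099, 0.0852, 0 → Σ = 2.6377
T = 2.6377 / 0.9387 = 2.80995… → 2.81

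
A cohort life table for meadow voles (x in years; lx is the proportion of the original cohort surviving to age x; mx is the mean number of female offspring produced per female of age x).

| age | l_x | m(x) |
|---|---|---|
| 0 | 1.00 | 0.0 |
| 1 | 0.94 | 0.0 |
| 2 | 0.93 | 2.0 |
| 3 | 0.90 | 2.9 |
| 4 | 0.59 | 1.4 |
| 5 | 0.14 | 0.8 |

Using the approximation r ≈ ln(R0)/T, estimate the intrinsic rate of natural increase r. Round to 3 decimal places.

0.592

R0 = Σ lx·mx = 0 + 0 + 1.86 + 2.61 + 0.826 + 0.112 = 5.408
Σ x·lx·mx = 15.414; T = 15.414/5.408 = 2.85022…
r ≈ ln(R0)/T = ln(5.408)/2.85022… = 0.59219… → 0.592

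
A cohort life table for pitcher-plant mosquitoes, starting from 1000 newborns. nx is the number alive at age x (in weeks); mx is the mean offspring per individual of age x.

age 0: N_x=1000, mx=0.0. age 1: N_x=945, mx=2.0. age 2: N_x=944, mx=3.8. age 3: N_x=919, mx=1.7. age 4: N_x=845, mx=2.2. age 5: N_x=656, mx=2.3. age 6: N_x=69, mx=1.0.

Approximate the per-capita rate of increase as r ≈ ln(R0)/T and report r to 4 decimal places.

0.8444

lx = nx/n0 = nx/1000: 1, 0.945, 0.944, 0.919, 0.845, 0.656, 0.069
R0 = Σ lx·mx = 0 + 1.89 + 3.5872 + 1.5623 + 1.859 + 1.5088 + 0.069 = 10.4763
Σ x·lx·mx = 29.1453; T = 29.1453/10.4763 = 2.78202…
r ≈ ln(R0)/T = ln(10.4763)/2.78202… = 0.844391… → 0.8444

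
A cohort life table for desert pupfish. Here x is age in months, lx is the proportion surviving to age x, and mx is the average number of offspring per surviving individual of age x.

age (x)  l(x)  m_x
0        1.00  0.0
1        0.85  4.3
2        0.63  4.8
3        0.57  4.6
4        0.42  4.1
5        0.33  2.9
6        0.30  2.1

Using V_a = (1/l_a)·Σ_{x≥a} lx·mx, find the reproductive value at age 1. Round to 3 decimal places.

14.835

lx·mx for x ≥ 1: 3.655, 3.024, 2.622, 1.722, 0.957, 0.63 → sum = 12.61
V_1 = 12.61 / l_1 = 12.61 / 0.85 = 14.835294… → 14.835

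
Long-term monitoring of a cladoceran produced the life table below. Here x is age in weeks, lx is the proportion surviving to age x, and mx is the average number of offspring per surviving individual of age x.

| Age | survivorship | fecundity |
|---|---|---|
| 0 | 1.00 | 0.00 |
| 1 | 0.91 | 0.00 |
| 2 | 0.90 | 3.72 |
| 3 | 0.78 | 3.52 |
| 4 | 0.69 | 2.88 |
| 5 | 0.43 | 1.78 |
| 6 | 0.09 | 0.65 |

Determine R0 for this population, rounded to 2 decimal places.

lx·mx by age: 0, 0, 3.348, 2.7456, 1.9872, 0.7654, 0.0585
R0 = Σ lx·mx = 8.9047 → 8.90

8.90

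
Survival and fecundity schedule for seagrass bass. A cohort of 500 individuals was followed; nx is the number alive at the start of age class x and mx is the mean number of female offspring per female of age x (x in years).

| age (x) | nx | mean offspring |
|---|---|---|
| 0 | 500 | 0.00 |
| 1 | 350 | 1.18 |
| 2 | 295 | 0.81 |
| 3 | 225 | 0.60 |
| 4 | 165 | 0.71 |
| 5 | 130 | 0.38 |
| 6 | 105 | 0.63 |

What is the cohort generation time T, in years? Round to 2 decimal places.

2.36

lx = nx/n0 = nx/500: 1, 0.7, 0.59, 0.45, 0.33, 0.26, 0.21
lx·mx: 0, 0.826, 0.4779, 0.27, 0.2343, 0.0988, 0.1323 → R0 = 2.0393
x·lx·mx: 0, 0.826, 0.9558, 0.81, 0.9372, 0.494, 0.7938 → Σ = 4.8168
T = 4.8168 / 2.0393 = 2.361987… → 2.36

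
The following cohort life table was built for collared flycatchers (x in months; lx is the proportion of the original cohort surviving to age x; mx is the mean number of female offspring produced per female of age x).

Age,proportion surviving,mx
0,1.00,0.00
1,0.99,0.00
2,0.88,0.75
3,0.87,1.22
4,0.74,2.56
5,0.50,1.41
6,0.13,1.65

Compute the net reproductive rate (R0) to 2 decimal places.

4.54

lx·mx by age: 0, 0, 0.66, 1.0614, 1.8944, 0.705, 0.2145
R0 = Σ lx·mx = 4.5353 → 4.54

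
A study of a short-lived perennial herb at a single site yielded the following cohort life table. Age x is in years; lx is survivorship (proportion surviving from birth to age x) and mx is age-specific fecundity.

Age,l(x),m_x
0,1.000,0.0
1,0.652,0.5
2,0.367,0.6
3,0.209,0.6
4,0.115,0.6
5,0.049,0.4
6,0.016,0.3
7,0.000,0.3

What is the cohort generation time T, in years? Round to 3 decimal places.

lx·mx: 0, 0.326, 0.2202, 0.1254, 0.069, 0.0196, 0.0048, 0 → R0 = 0.765
x·lx·mx: 0, 0.326, 0.4404, 0.3762, 0.276, 0.098, 0.0288, 0 → Σ = 1.5454
T = 1.5454 / 0.765 = 2.020131… → 2.020

2.020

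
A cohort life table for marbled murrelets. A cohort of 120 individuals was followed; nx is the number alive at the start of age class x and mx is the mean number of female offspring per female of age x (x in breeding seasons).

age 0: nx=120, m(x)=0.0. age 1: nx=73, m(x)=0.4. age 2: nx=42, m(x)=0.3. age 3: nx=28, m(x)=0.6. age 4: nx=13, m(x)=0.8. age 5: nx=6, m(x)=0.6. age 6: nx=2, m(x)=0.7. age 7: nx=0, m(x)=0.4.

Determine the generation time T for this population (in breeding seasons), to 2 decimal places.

2.34

lx = nx/n0 = nx/120: 1, 0.60833…, 0.35, 0.23333…, 0.10833…, 0.05, 0.01667…, 0
lx·mx: 0, 0.243333…, 0.105, 0.14…, 0.086667…, 0.03, 0.011667…, 0 → R0 = 0.616667…
x·lx·mx: 0, 0.243333…, 0.21, 0.42…, 0.346667…, 0.15, 0.07…, 0 → Σ = 1.44…
T = 1.44… / 0.616667… = 2.335135… → 2.34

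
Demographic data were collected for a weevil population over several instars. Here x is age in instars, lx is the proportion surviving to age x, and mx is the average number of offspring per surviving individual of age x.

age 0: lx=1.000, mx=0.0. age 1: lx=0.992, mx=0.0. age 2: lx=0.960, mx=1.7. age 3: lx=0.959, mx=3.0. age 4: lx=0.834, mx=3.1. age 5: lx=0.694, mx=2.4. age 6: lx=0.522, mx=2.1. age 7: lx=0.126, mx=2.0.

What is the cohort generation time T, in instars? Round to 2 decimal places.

lx·mx: 0, 0, 1.632, 2.877, 2.5854, 1.6656, 1.0962, 0.252 → R0 = 10.1082
x·lx·mx: 0, 0, 3.264, 8.631, 10.3416, 8.328, 6.5772, 1.764 → Σ = 38.9058
T = 38.9058 / 10.1082 = 3.848935… → 3.85

3.85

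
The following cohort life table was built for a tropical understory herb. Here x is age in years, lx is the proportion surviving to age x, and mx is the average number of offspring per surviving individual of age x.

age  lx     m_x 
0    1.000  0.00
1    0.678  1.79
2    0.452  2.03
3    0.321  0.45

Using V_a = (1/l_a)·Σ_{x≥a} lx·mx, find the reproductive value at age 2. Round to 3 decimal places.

2.350

lx·mx for x ≥ 2: 0.91756, 0.14445 → sum = 1.06201
V_2 = 1.06201 / l_2 = 1.06201 / 0.452 = 2.34958… → 2.350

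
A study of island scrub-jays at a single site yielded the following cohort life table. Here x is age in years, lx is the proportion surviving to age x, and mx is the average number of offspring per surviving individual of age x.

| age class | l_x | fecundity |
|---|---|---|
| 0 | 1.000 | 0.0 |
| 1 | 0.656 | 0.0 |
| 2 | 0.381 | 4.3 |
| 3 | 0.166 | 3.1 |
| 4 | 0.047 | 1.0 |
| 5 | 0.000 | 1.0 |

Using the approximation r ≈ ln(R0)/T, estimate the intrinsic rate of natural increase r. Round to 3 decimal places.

R0 = Σ lx·mx = 0 + 0 + 1.6383 + 0.5146 + 0.047 + 0 = 2.1999
Σ x·lx·mx = 5.0084; T = 5.0084/2.1999 = 2.27665…
r ≈ ln(R0)/T = ln(2.1999)/2.27665… = 0.3463… → 0.346

0.346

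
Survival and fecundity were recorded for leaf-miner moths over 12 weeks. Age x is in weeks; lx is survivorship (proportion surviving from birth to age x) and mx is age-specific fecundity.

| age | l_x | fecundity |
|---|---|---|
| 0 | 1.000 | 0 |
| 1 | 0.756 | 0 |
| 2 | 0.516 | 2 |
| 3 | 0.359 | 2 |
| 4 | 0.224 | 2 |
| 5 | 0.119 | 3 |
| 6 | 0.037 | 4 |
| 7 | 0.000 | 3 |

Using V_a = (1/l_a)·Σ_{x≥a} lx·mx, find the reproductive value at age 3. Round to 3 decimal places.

4.655

lx·mx for x ≥ 3: 0.718, 0.448, 0.357, 0.148, 0 → sum = 1.671
V_3 = 1.671 / l_3 = 1.671 / 0.359 = 4.654596… → 4.655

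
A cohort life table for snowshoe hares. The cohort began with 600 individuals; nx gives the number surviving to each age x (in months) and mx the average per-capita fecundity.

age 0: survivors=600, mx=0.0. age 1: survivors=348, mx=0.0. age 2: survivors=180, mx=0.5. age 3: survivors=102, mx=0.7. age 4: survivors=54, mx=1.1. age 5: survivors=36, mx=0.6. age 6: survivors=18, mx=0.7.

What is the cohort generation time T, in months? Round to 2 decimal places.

lx = nx/n0 = nx/600: 1, 0.58, 0.3, 0.17, 0.09, 0.06, 0.03
lx·mx: 0, 0, 0.15, 0.119, 0.099, 0.036, 0.021 → R0 = 0.425
x·lx·mx: 0, 0, 0.3, 0.357, 0.396, 0.18, 0.126 → Σ = 1.359
T = 1.359 / 0.425 = 3.197647… → 3.20

3.20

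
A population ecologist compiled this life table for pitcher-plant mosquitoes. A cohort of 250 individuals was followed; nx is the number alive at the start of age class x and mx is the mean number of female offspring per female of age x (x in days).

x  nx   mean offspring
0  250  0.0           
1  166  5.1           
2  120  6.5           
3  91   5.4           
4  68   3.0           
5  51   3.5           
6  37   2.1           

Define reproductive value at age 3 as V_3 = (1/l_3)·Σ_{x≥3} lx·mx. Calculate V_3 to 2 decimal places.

10.46

lx = nx/n0 = nx/250: 1, 0.664, 0.48, 0.364, 0.272, 0.204, 0.148
lx·mx for x ≥ 3: 1.9656, 0.816, 0.714, 0.3108 → sum = 3.8064
V_3 = 3.8064 / l_3 = 3.8064 / 0.364 = 10.457143… → 10.46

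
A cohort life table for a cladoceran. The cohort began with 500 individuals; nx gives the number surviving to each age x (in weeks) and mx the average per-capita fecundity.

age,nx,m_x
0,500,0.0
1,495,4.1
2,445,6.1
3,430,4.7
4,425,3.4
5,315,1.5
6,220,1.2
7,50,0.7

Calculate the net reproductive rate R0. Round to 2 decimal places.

17.96

lx = nx/n0 = nx/500: 1, 0.99, 0.89, 0.86, 0.85, 0.63, 0.44, 0.1
lx·mx by age: 0, 4.059, 5.429, 4.042, 2.89, 0.945, 0.528, 0.07
R0 = Σ lx·mx = 17.963 → 17.96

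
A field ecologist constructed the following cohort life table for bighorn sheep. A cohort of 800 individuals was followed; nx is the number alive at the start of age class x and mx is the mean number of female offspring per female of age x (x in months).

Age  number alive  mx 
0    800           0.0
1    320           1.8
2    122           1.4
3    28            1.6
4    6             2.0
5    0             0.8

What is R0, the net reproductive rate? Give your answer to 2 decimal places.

1.00

lx = nx/n0 = nx/800: 1, 0.4, 0.1525, 0.035, 0.0075, 0
lx·mx by age: 0, 0.72, 0.2135, 0.056, 0.015, 0
R0 = Σ lx·mx = 1.0045 → 1.00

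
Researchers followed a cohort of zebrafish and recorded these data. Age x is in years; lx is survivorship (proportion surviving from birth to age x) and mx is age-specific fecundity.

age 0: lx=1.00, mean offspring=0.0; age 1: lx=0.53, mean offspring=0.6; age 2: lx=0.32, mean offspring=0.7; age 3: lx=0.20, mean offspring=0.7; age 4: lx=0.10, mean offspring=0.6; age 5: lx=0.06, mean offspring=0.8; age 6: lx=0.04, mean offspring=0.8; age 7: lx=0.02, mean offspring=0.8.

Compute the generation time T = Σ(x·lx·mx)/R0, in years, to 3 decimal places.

lx·mx: 0, 0.318, 0.224, 0.14, 0.06, 0.048, 0.032, 0.016 → R0 = 0.838
x·lx·mx: 0, 0.318, 0.448, 0.42, 0.24, 0.24, 0.192, 0.112 → Σ = 1.97
T = 1.97 / 0.838 = 2.350835… → 2.351

2.351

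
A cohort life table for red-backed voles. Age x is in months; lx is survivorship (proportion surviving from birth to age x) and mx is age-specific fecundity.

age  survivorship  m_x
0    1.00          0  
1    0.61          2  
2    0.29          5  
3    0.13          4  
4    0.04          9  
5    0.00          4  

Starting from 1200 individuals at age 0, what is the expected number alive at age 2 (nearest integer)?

Expected survivors = N0 · l_2 = 1200 × 0.29 = 348 → 348

348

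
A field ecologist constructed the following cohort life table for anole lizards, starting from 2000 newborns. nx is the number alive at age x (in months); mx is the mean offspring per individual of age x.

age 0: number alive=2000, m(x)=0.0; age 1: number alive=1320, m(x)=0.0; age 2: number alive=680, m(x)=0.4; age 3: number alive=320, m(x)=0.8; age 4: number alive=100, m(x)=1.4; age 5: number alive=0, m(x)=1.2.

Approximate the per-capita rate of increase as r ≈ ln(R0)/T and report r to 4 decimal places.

lx = nx/n0 = nx/2000: 1, 0.66, 0.34, 0.16, 0.05, 0
R0 = Σ lx·mx = 0 + 0 + 0.136 + 0.128 + 0.07 + 0 = 0.334
Σ x·lx·mx = 0.936; T = 0.936/0.334 = 2.8024…
r ≈ ln(R0)/T = ln(0.334)/2.8024… = -0.391313… → -0.3913

-0.3913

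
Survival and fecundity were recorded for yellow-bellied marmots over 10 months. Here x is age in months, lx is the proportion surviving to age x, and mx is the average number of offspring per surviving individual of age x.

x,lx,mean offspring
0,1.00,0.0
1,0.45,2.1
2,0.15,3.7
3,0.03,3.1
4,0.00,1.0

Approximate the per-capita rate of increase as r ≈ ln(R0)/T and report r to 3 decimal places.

0.318

R0 = Σ lx·mx = 0 + 0.945 + 0.555 + 0.093 + 0 = 1.593
Σ x·lx·mx = 2.334; T = 2.334/1.593 = 1.46516…
r ≈ ln(R0)/T = ln(1.593)/1.46516… = 0.31779… → 0.318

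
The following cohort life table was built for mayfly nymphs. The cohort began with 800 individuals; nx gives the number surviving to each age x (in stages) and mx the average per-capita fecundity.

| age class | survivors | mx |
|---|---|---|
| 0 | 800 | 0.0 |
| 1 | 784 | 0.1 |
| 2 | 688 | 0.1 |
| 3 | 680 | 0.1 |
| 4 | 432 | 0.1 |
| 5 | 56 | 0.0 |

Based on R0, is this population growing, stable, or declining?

declining

lx = nx/n0 = nx/800: 1, 0.98, 0.86, 0.85, 0.54, 0.07
R0 = Σ lx·mx = 0 + 0.098 + 0.086 + 0.085 + 0.054 + 0 = 0.323
R0 < 1, so the population is declining.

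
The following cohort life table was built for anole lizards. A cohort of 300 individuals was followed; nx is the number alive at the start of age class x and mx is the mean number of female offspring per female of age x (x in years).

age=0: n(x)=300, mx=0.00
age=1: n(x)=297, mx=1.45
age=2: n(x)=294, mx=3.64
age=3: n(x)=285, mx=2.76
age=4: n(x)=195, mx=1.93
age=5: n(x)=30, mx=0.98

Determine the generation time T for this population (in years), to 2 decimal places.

2.44

lx = nx/n0 = nx/300: 1, 0.99, 0.98, 0.95, 0.65, 0.1
lx·mx: 0, 1.4355, 3.5672, 2.622, 1.2545, 0.098 → R0 = 8.9772
x·lx·mx: 0, 1.4355, 7.1344, 7.866, 5.018, 0.49 → Σ = 21.9439
T = 21.9439 / 8.9772 = 2.444404… → 2.44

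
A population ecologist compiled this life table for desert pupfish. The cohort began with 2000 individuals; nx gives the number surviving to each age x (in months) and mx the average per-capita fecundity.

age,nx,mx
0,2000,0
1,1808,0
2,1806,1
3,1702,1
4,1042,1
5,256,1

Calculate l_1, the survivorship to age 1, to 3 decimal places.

0.904

l_1 = n_1/n_0 = 1808/2000 = 0.904 → 0.904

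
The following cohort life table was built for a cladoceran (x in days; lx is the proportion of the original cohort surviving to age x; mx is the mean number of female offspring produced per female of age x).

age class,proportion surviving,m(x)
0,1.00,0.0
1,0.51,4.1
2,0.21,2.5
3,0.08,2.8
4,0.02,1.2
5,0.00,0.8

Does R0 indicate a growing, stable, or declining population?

growing

R0 = Σ lx·mx = 0 + 2.091 + 0.525 + 0.224 + 0.024 + 0 = 2.864
R0 > 1, so the population is growing.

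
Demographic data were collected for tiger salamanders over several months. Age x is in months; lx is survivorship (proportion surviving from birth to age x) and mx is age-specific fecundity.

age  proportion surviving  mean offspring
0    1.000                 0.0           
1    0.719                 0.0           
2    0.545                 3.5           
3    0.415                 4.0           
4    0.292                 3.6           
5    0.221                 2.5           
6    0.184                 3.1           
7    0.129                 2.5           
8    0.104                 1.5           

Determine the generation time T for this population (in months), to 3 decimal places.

lx·mx: 0, 0, 1.9075, 1.66, 1.0512, 0.5525, 0.5704, 0.3225, 0.156 → R0 = 6.2201
x·lx·mx: 0, 0, 3.815, 4.98, 4.2048, 2.7625, 3.4224, 2.2575, 1.248 → Σ = 22.6902
T = 22.6902 / 6.2201 = 3.647883… → 3.648

3.648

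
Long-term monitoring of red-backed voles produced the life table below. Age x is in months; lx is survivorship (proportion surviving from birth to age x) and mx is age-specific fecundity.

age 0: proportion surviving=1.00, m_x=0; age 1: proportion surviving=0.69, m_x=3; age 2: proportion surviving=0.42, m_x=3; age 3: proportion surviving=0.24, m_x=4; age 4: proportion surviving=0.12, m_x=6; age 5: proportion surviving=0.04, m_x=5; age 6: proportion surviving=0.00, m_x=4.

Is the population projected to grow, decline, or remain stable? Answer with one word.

R0 = Σ lx·mx = 0 + 2.07 + 1.26 + 0.96 + 0.72 + 0.2 + 0 = 5.21
R0 > 1, so the population is growing.

growing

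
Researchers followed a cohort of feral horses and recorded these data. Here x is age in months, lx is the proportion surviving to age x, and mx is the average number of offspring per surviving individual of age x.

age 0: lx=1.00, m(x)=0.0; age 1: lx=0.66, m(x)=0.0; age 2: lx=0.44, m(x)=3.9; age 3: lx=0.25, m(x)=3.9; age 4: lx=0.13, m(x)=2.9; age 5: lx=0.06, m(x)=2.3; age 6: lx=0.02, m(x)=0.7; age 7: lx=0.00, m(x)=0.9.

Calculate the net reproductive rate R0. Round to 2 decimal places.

3.22

lx·mx by age: 0, 0, 1.716, 0.975, 0.377, 0.138, 0.014, 0
R0 = Σ lx·mx = 3.22 → 3.22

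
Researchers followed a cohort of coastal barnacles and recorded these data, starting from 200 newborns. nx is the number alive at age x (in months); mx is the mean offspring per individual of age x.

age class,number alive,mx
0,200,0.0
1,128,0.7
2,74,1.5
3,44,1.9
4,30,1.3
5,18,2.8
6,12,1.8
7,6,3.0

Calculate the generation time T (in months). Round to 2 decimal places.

2.97

lx = nx/n0 = nx/200: 1, 0.64, 0.37, 0.22, 0.15, 0.09, 0.06, 0.03
lx·mx: 0, 0.448, 0.555, 0.418, 0.195, 0.252, 0.108, 0.09 → R0 = 2.066
x·lx·mx: 0, 0.448, 1.11, 1.254, 0.78, 1.26, 0.648, 0.63 → Σ = 6.13
T = 6.13 / 2.066 = 2.967086… → 2.97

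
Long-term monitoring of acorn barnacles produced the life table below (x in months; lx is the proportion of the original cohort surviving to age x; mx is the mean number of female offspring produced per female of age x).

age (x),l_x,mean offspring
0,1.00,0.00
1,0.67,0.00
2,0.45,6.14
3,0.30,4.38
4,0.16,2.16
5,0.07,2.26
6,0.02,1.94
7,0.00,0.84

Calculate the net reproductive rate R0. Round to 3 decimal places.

4.620

lx·mx by age: 0, 0, 2.763, 1.314, 0.3456, 0.1582, 0.0388, 0
R0 = Σ lx·mx = 4.6196 → 4.620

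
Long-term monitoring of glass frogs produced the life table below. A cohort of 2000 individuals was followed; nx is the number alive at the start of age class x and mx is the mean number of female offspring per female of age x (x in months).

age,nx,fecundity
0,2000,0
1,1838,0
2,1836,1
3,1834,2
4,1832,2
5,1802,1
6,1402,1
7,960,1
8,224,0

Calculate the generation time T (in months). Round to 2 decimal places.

4.01

lx = nx/n0 = nx/2000: 1, 0.919, 0.918, 0.917, 0.916, 0.901, 0.701, 0.48, 0.112
lx·mx: 0, 0, 0.918, 1.834, 1.832, 0.901, 0.701, 0.48, 0 → R0 = 6.666
x·lx·mx: 0, 0, 1.836, 5.502, 7.328, 4.505, 4.206, 3.36, 0 → Σ = 26.737
T = 26.737 / 6.666 = 4.010951… → 4.01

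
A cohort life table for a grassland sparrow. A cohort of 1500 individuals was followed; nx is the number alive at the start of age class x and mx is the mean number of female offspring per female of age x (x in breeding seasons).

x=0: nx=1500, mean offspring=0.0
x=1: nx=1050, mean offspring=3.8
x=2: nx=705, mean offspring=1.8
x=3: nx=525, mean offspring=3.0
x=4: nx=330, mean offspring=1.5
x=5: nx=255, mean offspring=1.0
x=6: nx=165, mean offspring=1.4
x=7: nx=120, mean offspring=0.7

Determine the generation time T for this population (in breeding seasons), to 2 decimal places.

lx = nx/n0 = nx/1500: 1, 0.7, 0.47, 0.35, 0.22, 0.17, 0.11, 0.08
lx·mx: 0, 2.66, 0.846, 1.05, 0.33, 0.17, 0.154, 0.056 → R0 = 5.266
x·lx·mx: 0, 2.66, 1.692, 3.15, 1.32, 0.85, 0.924, 0.392 → Σ = 10.988
T = 10.988 / 5.266 = 2.086593… → 2.09

2.09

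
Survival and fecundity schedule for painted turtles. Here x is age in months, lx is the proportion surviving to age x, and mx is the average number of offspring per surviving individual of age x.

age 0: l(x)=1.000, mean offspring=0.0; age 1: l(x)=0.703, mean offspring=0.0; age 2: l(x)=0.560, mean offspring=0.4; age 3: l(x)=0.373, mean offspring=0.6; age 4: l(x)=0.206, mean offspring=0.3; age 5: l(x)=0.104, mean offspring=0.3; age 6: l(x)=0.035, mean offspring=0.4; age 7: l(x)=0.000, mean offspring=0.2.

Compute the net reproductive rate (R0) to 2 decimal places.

lx·mx by age: 0, 0, 0.224, 0.2238, 0.0618, 0.0312, 0.014, 0
R0 = Σ lx·mx = 0.5548 → 0.55

0.55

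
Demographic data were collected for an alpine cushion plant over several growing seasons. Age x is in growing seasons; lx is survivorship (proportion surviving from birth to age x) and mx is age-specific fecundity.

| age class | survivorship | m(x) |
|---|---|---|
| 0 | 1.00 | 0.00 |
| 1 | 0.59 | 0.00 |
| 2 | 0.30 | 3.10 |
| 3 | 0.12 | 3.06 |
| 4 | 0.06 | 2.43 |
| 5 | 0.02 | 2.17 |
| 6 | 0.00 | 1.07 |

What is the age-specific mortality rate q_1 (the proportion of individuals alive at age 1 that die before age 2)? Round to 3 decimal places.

0.492

q_1 = (l_1 − l_2) / l_1 = (0.59 − 0.3) / 0.59
     = 0.29 / 0.59 = 0.491525… → 0.492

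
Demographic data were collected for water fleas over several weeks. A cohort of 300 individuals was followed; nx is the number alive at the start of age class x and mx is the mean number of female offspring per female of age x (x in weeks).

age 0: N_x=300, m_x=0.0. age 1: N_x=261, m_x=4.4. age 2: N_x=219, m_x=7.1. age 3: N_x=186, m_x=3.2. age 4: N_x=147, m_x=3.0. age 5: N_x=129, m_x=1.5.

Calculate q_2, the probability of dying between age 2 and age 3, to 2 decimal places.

lx = nx/n0 = nx/300: 1, 0.87, 0.73, 0.62, 0.49, 0.43
q_2 = (l_2 − l_3) / l_2 = (0.73 − 0.62) / 0.73
     = 0.11 / 0.73 = 0.150685… → 0.15

0.15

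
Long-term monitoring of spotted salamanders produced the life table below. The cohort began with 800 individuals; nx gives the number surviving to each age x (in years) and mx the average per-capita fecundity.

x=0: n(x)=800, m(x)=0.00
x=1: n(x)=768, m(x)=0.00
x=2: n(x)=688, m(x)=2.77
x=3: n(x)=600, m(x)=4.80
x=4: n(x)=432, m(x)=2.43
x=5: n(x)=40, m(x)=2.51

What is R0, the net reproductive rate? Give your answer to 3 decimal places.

7.420

lx = nx/n0 = nx/800: 1, 0.96, 0.86, 0.75, 0.54, 0.05
lx·mx by age: 0, 0, 2.3822, 3.6, 1.3122, 0.1255
R0 = Σ lx·mx = 7.4199 → 7.420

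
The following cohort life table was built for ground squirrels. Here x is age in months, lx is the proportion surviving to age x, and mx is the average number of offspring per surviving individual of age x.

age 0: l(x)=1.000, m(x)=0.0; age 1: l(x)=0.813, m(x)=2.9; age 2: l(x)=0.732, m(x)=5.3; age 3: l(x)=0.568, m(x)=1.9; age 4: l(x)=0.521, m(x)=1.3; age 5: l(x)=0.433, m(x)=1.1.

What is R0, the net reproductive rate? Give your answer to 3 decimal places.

8.470

lx·mx by age: 0, 2.3577, 3.8796, 1.0792, 0.6773, 0.4763
R0 = Σ lx·mx = 8.4701 → 8.470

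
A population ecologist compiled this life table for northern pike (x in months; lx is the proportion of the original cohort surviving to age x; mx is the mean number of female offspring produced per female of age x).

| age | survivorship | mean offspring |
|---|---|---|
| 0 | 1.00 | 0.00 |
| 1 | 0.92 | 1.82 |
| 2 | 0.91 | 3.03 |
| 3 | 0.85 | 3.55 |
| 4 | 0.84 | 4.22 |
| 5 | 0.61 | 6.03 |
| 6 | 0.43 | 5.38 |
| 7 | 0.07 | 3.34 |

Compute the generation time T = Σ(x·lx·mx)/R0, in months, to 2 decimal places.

lx·mx: 0, 1.6744, 2.7573, 3.0175, 3.5448, 3.6783, 2.3134, 0.2338 → R0 = 17.2195
x·lx·mx: 0, 1.6744, 5.5146, 9.0525, 14.1792, 18.3915, 13.8804, 1.6366 → Σ = 64.3292
T = 64.3292 / 17.2195 = 3.735834… → 3.74

3.74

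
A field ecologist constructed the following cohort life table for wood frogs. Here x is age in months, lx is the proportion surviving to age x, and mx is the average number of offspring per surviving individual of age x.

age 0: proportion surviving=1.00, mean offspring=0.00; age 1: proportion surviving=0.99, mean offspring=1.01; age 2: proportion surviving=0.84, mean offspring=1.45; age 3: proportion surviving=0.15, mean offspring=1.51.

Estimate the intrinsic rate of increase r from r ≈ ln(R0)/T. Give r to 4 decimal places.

0.5309

R0 = Σ lx·mx = 0 + 0.9999 + 1.218 + 0.2265 = 2.4444
Σ x·lx·mx = 4.1154; T = 4.1154/2.4444 = 1.6836…
r ≈ ln(R0)/T = ln(2.4444)/1.6836… = 0.530885… → 0.5309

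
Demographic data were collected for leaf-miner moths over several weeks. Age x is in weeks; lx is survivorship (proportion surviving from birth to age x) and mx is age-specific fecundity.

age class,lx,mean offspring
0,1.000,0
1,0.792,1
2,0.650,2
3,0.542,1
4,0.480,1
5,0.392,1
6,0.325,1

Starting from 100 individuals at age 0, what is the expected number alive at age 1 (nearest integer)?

79

Expected survivors = N0 · l_1 = 100 × 0.792 = 79.2 → 79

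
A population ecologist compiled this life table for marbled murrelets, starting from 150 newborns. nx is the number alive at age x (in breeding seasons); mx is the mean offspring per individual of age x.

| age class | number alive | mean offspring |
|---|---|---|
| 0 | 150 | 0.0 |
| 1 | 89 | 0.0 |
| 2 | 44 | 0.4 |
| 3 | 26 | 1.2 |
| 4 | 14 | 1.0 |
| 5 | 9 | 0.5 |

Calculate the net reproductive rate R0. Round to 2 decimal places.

lx = nx/n0 = nx/150: 1, 0.59333…, 0.29333…, 0.17333…, 0.09333…, 0.06
lx·mx by age: 0, 0, 0.117333…, 0.208…, 0.093333…, 0.03
R0 = Σ lx·mx = 0.448667… → 0.45

0.45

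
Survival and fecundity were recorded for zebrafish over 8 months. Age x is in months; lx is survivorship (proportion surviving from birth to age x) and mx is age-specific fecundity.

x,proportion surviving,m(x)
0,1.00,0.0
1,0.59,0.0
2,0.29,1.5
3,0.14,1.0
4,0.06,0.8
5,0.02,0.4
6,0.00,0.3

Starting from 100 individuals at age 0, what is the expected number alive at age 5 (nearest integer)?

2

Expected survivors = N0 · l_5 = 100 × 0.02 = 2 → 2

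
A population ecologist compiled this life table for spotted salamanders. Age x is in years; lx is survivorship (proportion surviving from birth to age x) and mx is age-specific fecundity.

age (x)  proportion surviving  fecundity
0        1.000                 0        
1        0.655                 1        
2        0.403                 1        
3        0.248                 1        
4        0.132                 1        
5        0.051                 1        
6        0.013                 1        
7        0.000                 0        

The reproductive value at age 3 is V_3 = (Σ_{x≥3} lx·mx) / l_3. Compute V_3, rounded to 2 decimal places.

lx·mx for x ≥ 3: 0.248, 0.132, 0.051, 0.013, 0 → sum = 0.444
V_3 = 0.444 / l_3 = 0.444 / 0.248 = 1.790323… → 1.79

1.79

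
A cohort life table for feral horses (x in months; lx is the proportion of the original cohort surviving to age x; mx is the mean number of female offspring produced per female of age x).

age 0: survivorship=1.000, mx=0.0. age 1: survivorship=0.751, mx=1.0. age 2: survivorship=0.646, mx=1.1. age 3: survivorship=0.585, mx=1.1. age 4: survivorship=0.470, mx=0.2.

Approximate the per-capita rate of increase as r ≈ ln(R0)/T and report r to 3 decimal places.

0.387

R0 = Σ lx·mx = 0 + 0.751 + 0.7106 + 0.6435 + 0.094 = 2.1991
Σ x·lx·mx = 4.4787; T = 4.4787/2.1991 = 2.03661…
r ≈ ln(R0)/T = ln(2.1991)/2.03661… = 0.38694… → 0.387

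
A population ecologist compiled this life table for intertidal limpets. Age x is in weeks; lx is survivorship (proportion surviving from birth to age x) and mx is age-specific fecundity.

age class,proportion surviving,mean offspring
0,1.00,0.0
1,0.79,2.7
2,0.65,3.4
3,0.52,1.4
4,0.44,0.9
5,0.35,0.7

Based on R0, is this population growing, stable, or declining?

growing

R0 = Σ lx·mx = 0 + 2.133 + 2.21 + 0.728 + 0.396 + 0.245 = 5.712
R0 > 1, so the population is growing.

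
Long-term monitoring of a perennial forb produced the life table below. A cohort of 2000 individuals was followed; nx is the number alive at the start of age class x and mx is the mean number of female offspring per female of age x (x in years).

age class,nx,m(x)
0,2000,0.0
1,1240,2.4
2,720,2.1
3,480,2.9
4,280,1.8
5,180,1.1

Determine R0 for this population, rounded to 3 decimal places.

3.291

lx = nx/n0 = nx/2000: 1, 0.62, 0.36, 0.24, 0.14, 0.09
lx·mx by age: 0, 1.488, 0.756, 0.696, 0.252, 0.099
R0 = Σ lx·mx = 3.291 → 3.291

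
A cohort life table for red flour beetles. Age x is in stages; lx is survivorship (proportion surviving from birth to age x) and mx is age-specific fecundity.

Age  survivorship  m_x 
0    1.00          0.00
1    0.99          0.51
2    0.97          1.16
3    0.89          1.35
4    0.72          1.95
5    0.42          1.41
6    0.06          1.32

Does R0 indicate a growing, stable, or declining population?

R0 = Σ lx·mx = 0 + 0.5049 + 1.1252 + 1.2015 + 1.404 + 0.5922 + 0.0792 = 4.907
R0 > 1, so the population is growing.

growing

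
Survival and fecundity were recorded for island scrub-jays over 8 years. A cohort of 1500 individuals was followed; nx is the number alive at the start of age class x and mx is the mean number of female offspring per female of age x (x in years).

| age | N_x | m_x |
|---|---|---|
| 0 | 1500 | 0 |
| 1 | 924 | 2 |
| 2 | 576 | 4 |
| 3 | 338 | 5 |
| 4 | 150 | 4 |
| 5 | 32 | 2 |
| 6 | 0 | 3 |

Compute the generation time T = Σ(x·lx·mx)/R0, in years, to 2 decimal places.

2.19

lx = nx/n0 = nx/1500: 1, 0.616, 0.384, 0.22533…, 0.1, 0.02133…, 0
lx·mx: 0, 1.232, 1.536, 1.126667…, 0.4, 0.042667…, 0 → R0 = 4.337333…
x·lx·mx: 0, 1.232, 3.072, 3.38…, 1.6, 0.213333…, 0 → Σ = 9.497333…
T = 9.497333… / 4.337333… = 2.189671… → 2.19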